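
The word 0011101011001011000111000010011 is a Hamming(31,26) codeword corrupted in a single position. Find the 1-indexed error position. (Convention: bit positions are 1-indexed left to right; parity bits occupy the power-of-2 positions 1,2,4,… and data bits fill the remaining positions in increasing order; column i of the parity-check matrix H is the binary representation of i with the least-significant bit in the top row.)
Syndrome s = H · r^T (mod 2), r = 0011101011001011000111000010011:
  s[0] = (1010101010101010101010101010101)·(0011101011001011000111000010011) mod 2 = 0+0+1+0+1+0+1+0+1+0+0+0+1+0+1+0+0+0+0+0+1+0+0+0+0+0+1+0+0+0+1 mod 2 = 1
  s[1] = (0110011001100110011001100110011)·(0011101011001011000111000010011) mod 2 = 0+0+1+0+0+0+1+0+0+1+0+0+0+0+1+0+0+0+0+0+0+1+0+0+0+0+1+0+0+1+1 mod 2 = 0
  s[2] = (0001111000011110000111100001111)·(0011101011001011000111000010011) mod 2 = 0+0+0+1+1+0+1+0+0+0+0+0+1+0+1+0+0+0+0+1+1+1+0+0+0+0+0+0+0+1+1 mod 2 = 0
  s[3] = (0000000111111110000000011111111)·(0011101011001011000111000010011) mod 2 = 0+0+0+0+0+0+0+0+1+1+0+0+1+0+1+0+0+0+0+0+0+0+0+0+0+0+1+0+0+1+1 mod 2 = 1
  s[4] = (0000000000000001111111111111111)·(0011101011001011000111000010011) mod 2 = 0+0+0+0+0+0+0+0+0+0+0+0+0+0+0+1+0+0+0+1+1+1+0+0+0+0+1+0+0+1+1 mod 2 = 1
Syndrome = 10011
Column i of H is the binary representation of i, so the syndrome is the binary index of the flipped bit.
Read s = 10011 with s[0] as LSB: 1·2^0 + 0·2^1 + 0·2^2 + 1·2^3 + 1·2^4 = 25.
Error is at bit position 25.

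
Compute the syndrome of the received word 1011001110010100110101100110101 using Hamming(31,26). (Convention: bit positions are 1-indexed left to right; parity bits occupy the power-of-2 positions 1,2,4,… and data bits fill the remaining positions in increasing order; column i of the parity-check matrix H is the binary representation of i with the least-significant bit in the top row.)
Syndrome s = H · r^T (mod 2), r = 1011001110010100110101100110101:
  s[0] = (1010101010101010101010101010101)·(1011001110010100110101100110101) mod 2 = 1+0+1+0+0+0+1+0+1+0+0+0+0+0+0+0+1+0+0+0+0+0+1+0+0+0+1+0+1+0+1 mod 2 = 1
  s[1] = (0110011001100110011001100110011)·(1011001110010100110101100110101) mod 2 = 0+0+1+0+0+0+1+0+0+0+0+0+0+1+0+0+0+1+0+0+0+1+1+0+0+1+1+0+0+0+1 mod 2 = 1
  s[2] = (0001111000011110000111100001111)·(1011001110010100110101100110101) mod 2 = 0+0+0+1+0+0+1+0+0+0+0+1+0+1+0+0+0+0+0+1+0+1+1+0+0+0+0+0+1+0+1 mod 2 = 1
  s[3] = (0000000111111110000000011111111)·(1011001110010100110101100110101) mod 2 = 0+0+0+0+0+0+0+1+1+0+0+1+0+1+0+0+0+0+0+0+0+0+0+0+0+1+1+0+1+0+1 mod 2 = 0
  s[4] = (0000000000000001111111111111111)·(1011001110010100110101100110101) mod 2 = 0+0+0+0+0+0+0+0+0+0+0+0+0+0+0+0+1+1+0+1+0+1+1+0+0+1+1+0+1+0+1 mod 2 = 1
Syndrome = 11101
Non-zero syndrome: error at position 23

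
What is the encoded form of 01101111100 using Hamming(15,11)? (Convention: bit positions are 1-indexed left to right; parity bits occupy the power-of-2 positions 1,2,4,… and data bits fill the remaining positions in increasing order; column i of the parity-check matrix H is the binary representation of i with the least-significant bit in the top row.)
Codeword c = d · G (mod 2), d = 01101111100:
  c[0] = d·G[:,0] = (01101111100)·(11011010101) mod 2 = 0+1+0+0+1+0+1+0+1+0+0 mod 2 = 0
  c[1] = d·G[:,1] = (01101111100)·(10110110011) mod 2 = 0+0+1+0+0+1+1+0+0+0+0 mod 2 = 1
  c[2] = d·G[:,2] = (01101111100)·(10000000000) mod 2 = 0+0+0+0+0+0+0+0+0+0+0 mod 2 = 0
  c[3] = d·G[:,3] = (01101111100)·(01110001111) mod 2 = 0+1+1+0+0+0+0+1+1+0+0 mod 2 = 0
  c[4] = d·G[:,4] = (01101111100)·(01000000000) mod 2 = 0+1+0+0+0+0+0+0+0+0+0 mod 2 = 1
  c[5] = d·G[:,5] = (01101111100)·(00100000000) mod 2 = 0+0+1+0+0+0+0+0+0+0+0 mod 2 = 1
  c[6] = d·G[:,6] = (01101111100)·(00010000000) mod 2 = 0+0+0+0+0+0+0+0+0+0+0 mod 2 = 0
  c[7] = d·G[:,7] = (01101111100)·(00001111111) mod 2 = 0+0+0+0+1+1+1+1+1+0+0 mod 2 = 1
  c[8] = d·G[:,8] = (01101111100)·(00001000000) mod 2 = 0+0+0+0+1+0+0+0+0+0+0 mod 2 = 1
  c[9] = d·G[:,9] = (01101111100)·(00000100000) mod 2 = 0+0+0+0+0+1+0+0+0+0+0 mod 2 = 1
  c[10] = d·G[:,10] = (01101111100)·(00000010000) mod 2 = 0+0+0+0+0+0+1+0+0+0+0 mod 2 = 1
  c[11] = d·G[:,11] = (01101111100)·(00000001000) mod 2 = 0+0+0+0+0+0+0+1+0+0+0 mod 2 = 1
  c[12] = d·G[:,12] = (01101111100)·(00000000100) mod 2 = 0+0+0+0+0+0+0+0+1+0+0 mod 2 = 1
  c[13] = d·G[:,13] = (01101111100)·(00000000010) mod 2 = 0+0+0+0+0+0+0+0+0+0+0 mod 2 = 0
  c[14] = d·G[:,14] = (01101111100)·(00000000001) mod 2 = 0+0+0+0+0+0+0+0+0+0+0 mod 2 = 0
Codeword = 010011011111100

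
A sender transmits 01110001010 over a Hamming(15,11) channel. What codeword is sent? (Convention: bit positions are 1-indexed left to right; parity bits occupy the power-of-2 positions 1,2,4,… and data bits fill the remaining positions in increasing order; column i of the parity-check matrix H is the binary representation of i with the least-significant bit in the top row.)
Codeword c = d · G (mod 2), d = 01110001010:
  c[0] = d·G[:,0] = (01110001010)·(11011010101) mod 2 = 0+1+0+1+0+0+0+0+0+0+0 mod 2 = 0
  c[1] = d·G[:,1] = (01110001010)·(10110110011) mod 2 = 0+0+1+1+0+0+0+0+0+1+0 mod 2 = 1
  c[2] = d·G[:,2] = (01110001010)·(10000000000) mod 2 = 0+0+0+0+0+0+0+0+0+0+0 mod 2 = 0
  c[3] = d·G[:,3] = (01110001010)·(01110001111) mod 2 = 0+1+1+1+0+0+0+1+0+1+0 mod 2 = 1
  c[4] = d·G[:,4] = (01110001010)·(01000000000) mod 2 = 0+1+0+0+0+0+0+0+0+0+0 mod 2 = 1
  c[5] = d·G[:,5] = (01110001010)·(00100000000) mod 2 = 0+0+1+0+0+0+0+0+0+0+0 mod 2 = 1
  c[6] = d·G[:,6] = (01110001010)·(00010000000) mod 2 = 0+0+0+1+0+0+0+0+0+0+0 mod 2 = 1
  c[7] = d·G[:,7] = (01110001010)·(00001111111) mod 2 = 0+0+0+0+0+0+0+1+0+1+0 mod 2 = 0
  c[8] = d·G[:,8] = (01110001010)·(00001000000) mod 2 = 0+0+0+0+0+0+0+0+0+0+0 mod 2 = 0
  c[9] = d·G[:,9] = (01110001010)·(00000100000) mod 2 = 0+0+0+0+0+0+0+0+0+0+0 mod 2 = 0
  c[10] = d·G[:,10] = (01110001010)·(00000010000) mod 2 = 0+0+0+0+0+0+0+0+0+0+0 mod 2 = 0
  c[11] = d·G[:,11] = (01110001010)·(00000001000) mod 2 = 0+0+0+0+0+0+0+1+0+0+0 mod 2 = 1
  c[12] = d·G[:,12] = (01110001010)·(00000000100) mod 2 = 0+0+0+0+0+0+0+0+0+0+0 mod 2 = 0
  c[13] = d·G[:,13] = (01110001010)·(00000000010) mod 2 = 0+0+0+0+0+0+0+0+0+1+0 mod 2 = 1
  c[14] = d·G[:,14] = (01110001010)·(00000000001) mod 2 = 0+0+0+0+0+0+0+0+0+0+0 mod 2 = 0
Codeword = 010111100001010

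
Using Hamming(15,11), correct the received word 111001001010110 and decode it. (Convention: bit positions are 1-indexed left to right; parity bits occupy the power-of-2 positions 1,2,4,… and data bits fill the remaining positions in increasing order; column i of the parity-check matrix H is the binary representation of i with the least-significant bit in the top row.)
Syndrome s = H · r^T (mod 2), r = 111001001010110:
  s[0] = (101010101010101)·(111001001010110) mod 2 = 1+0+1+0+0+0+0+0+1+0+1+0+1+0+0 mod 2 = 1
  s[1] = (011001100110011)·(111001001010110) mod 2 = 0+1+1+0+0+1+0+0+0+0+1+0+0+1+0 mod 2 = 1
  s[2] = (000111100001111)·(111001001010110) mod 2 = 0+0+0+0+0+1+0+0+0+0+0+0+1+1+0 mod 2 = 1
  s[3] = (000000011111111)·(111001001010110) mod 2 = 0+0+0+0+0+0+0+0+1+0+1+0+1+1+0 mod 2 = 0
Syndrome = 1110
Column 7 of H equals this syndrome → error at bit 7 (1-indexed).
Flip bit 7: 111001001010110 → 111001101010110
Extract data bits at positions {3,5,6,7,9,10,11,12,13,14,15}: 10111010110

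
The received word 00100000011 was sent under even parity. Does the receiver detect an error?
Sum of received bits: 0+0+1+0+0+0+0+0+0+1+1 = 3; 3 mod 2 = 1. Result is 1 ≠ 0 → error detected.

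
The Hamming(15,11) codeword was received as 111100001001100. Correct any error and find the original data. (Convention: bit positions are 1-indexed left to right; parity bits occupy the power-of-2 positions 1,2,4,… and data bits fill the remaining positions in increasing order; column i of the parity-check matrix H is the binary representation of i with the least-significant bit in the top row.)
Syndrome s = H · r^T (mod 2), r = 111100001001100:
  s[0] = (101010101010101)·(111100001001100) mod 2 = 1+0+1+0+0+0+0+0+1+0+0+0+1+0+0 mod 2 = 0
  s[1] = (011001100110011)·(111100001001100) mod 2 = 0+1+1+0+0+0+0+0+0+0+0+0+0+0+0 mod 2 = 0
  s[2] = (000111100001111)·(111100001001100) mod 2 = 0+0+0+1+0+0+0+0+0+0+0+1+1+0+0 mod 2 = 1
  s[3] = (000000011111111)·(111100001001100) mod 2 = 0+0+0+0+0+0+0+0+1+0+0+1+1+0+0 mod 2 = 1
Syndrome = 0011
Column 12 of H equals this syndrome → error at bit 12 (1-indexed).
Flip bit 12: 111100001001100 → 111100001000100
Extract data bits at positions {3,5,6,7,9,10,11,12,13,14,15}: 10001000100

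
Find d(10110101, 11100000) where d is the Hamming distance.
XOR = 01010101, count of 1s = 4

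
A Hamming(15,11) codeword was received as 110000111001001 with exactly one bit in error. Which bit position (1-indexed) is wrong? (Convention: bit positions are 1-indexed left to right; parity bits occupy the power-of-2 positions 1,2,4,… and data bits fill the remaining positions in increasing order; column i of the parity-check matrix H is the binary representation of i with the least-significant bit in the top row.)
Syndrome s = H · r^T (mod 2), r = 110000111001001:
  s[0] = (101010101010101)·(110000111001001) mod 2 = 1+0+0+0+0+0+1+0+1+0+0+0+0+0+1 mod 2 = 0
  s[1] = (011001100110011)·(110000111001001) mod 2 = 0+1+0+0+0+0+1+0+0+0+0+0+0+0+1 mod 2 = 1
  s[2] = (000111100001111)·(110000111001001) mod 2 = 0+0+0+0+0+0+1+0+0+0+0+1+0+0+1 mod 2 = 1
  s[3] = (000000011111111)·(110000111001001) mod 2 = 0+0+0+0+0+0+0+1+1+0+0+1+0+0+1 mod 2 = 0
Syndrome = 0110
Column i of H is the binary representation of i, so the syndrome is the binary index of the flipped bit.
Read s = 0110 with s[0] as LSB: 0·2^0 + 1·2^1 + 1·2^2 + 0·2^3 = 6.
Error is at bit position 6.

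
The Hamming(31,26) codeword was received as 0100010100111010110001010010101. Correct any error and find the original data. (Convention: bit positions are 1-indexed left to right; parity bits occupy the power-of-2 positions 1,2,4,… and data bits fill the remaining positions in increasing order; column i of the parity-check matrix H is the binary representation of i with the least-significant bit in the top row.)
Syndrome s = H · r^T (mod 2), r = 0100010100111010110001010010101:
  s[0] = (1010101010101010101010101010101)·(0100010100111010110001010010101) mod 2 = 0+0+0+0+0+0+0+0+0+0+1+0+1+0+1+0+1+0+0+0+0+0+0+0+0+0+1+0+1+0+1 mod 2 = 1
  s[1] = (0110011001100110011001100110011)·(0100010100111010110001010010101) mod 2 = 0+1+0+0+0+1+0+0+0+0+1+0+0+0+1+0+0+1+0+0+0+1+0+0+0+0+1+0+0+0+1 mod 2 = 0
  s[2] = (0001111000011110000111100001111)·(0100010100111010110001010010101) mod 2 = 0+0+0+0+0+1+0+0+0+0+0+1+1+0+1+0+0+0+0+0+0+1+0+0+0+0+0+0+1+0+1 mod 2 = 1
  s[3] = (0000000111111110000000011111111)·(0100010100111010110001010010101) mod 2 = 0+0+0+0+0+0+0+1+0+0+1+1+1+0+1+0+0+0+0+0+0+0+0+1+0+0+1+0+1+0+1 mod 2 = 1
  s[4] = (0000000000000001111111111111111)·(0100010100111010110001010010101) mod 2 = 0+0+0+0+0+0+0+0+0+0+0+0+0+0+0+0+1+1+0+0+0+1+0+1+0+0+1+0+1+0+1 mod 2 = 1
Syndrome = 10111
Column 29 of H equals this syndrome → error at bit 29 (1-indexed).
Flip bit 29: 0100010100111010110001010010101 → 0100010100111010110001010010001
Extract data bits at positions {3,5,6,7,9,10,11,12,13,14,15,17,18,19,20,21,22,23,24,25,26,27,28,29,30,31}: 00100011101110001010010001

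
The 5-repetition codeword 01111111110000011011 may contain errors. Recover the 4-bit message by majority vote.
Split into 5-bit blocks and majority-vote each:
  block 1 = 01111: 4 ones, 1 zeros → 1
  block 2 = 11111: 5 ones, 0 zeros → 1
  block 3 = 00000: 0 ones, 5 zeros → 0
  block 4 = 11011: 4 ones, 1 zeros → 1
Decoded = 1101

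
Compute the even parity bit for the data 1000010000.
Sum of data bits: 1+0+0+0+0+1+0+0+0+0 = 2.
2 mod 2 = 0, so parity bit = 0.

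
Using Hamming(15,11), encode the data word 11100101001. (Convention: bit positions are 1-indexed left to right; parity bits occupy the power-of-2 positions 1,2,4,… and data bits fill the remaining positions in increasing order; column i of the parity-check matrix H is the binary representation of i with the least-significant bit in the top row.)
Codeword c = d · G (mod 2), d = 11100101001:
  c[0] = d·G[:,0] = (11100101001)·(11011010101) mod 2 = 1+1+0+0+0+0+0+0+0+0+1 mod 2 = 1
  c[1] = d·G[:,1] = (11100101001)·(10110110011) mod 2 = 1+0+1+0+0+1+0+0+0+0+1 mod 2 = 0
  c[2] = d·G[:,2] = (11100101001)·(10000000000) mod 2 = 1+0+0+0+0+0+0+0+0+0+0 mod 2 = 1
  c[3] = d·G[:,3] = (11100101001)·(01110001111) mod 2 = 0+1+1+0+0+0+0+1+0+0+1 mod 2 = 0
  c[4] = d·G[:,4] = (11100101001)·(01000000000) mod 2 = 0+1+0+0+0+0+0+0+0+0+0 mod 2 = 1
  c[5] = d·G[:,5] = (11100101001)·(00100000000) mod 2 = 0+0+1+0+0+0+0+0+0+0+0 mod 2 = 1
  c[6] = d·G[:,6] = (11100101001)·(00010000000) mod 2 = 0+0+0+0+0+0+0+0+0+0+0 mod 2 = 0
  c[7] = d·G[:,7] = (11100101001)·(00001111111) mod 2 = 0+0+0+0+0+1+0+1+0+0+1 mod 2 = 1
  c[8] = d·G[:,8] = (11100101001)·(00001000000) mod 2 = 0+0+0+0+0+0+0+0+0+0+0 mod 2 = 0
  c[9] = d·G[:,9] = (11100101001)·(00000100000) mod 2 = 0+0+0+0+0+1+0+0+0+0+0 mod 2 = 1
  c[10] = d·G[:,10] = (11100101001)·(00000010000) mod 2 = 0+0+0+0+0+0+0+0+0+0+0 mod 2 = 0
  c[11] = d·G[:,11] = (11100101001)·(00000001000) mod 2 = 0+0+0+0+0+0+0+1+0+0+0 mod 2 = 1
  c[12] = d·G[:,12] = (11100101001)·(00000000100) mod 2 = 0+0+0+0+0+0+0+0+0+0+0 mod 2 = 0
  c[13] = d·G[:,13] = (11100101001)·(00000000010) mod 2 = 0+0+0+0+0+0+0+0+0+0+0 mod 2 = 0
  c[14] = d·G[:,14] = (11100101001)·(00000000001) mod 2 = 0+0+0+0+0+0+0+0+0+0+1 mod 2 = 1
Codeword = 101011010101001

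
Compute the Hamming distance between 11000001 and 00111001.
XOR = 11111000, count of 1s = 5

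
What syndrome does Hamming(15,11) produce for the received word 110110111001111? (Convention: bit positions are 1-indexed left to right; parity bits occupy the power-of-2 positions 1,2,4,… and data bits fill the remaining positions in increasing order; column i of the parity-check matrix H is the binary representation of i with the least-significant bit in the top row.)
Syndrome s = H · r^T (mod 2), r = 110110111001111:
  s[0] = (101010101010101)·(110110111001111) mod 2 = 1+0+0+0+1+0+1+0+1+0+0+0+1+0+1 mod 2 = 0
  s[1] = (011001100110011)·(110110111001111) mod 2 = 0+1+0+0+0+0+1+0+0+0+0+0+0+1+1 mod 2 = 0
  s[2] = (000111100001111)·(110110111001111) mod 2 = 0+0+0+1+1+0+1+0+0+0+0+1+1+1+1 mod 2 = 1
  s[3] = (000000011111111)·(110110111001111) mod 2 = 0+0+0+0+0+0+0+1+1+0+0+1+1+1+1 mod 2 = 0
Syndrome = 0010
Non-zero syndrome: error at position 4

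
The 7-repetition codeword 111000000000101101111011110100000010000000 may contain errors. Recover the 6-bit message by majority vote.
Split into 7-bit blocks and majority-vote each:
  block 1 = 1110000: 3 ones, 4 zeros → 0
  block 2 = 0000010: 1 ones, 6 zeros → 0
  block 3 = 1101111: 6 ones, 1 zeros → 1
  block 4 = 0111101: 5 ones, 2 zeros → 1
  block 5 = 0000001: 1 ones, 6 zeros → 0
  block 6 = 0000000: 0 ones, 7 zeros → 0
Decoded = 001100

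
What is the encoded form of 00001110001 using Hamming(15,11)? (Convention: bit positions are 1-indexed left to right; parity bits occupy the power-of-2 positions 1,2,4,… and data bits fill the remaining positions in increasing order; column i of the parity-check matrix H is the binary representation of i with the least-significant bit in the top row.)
Codeword c = d · G (mod 2), d = 00001110001:
  c[0] = d·G[:,0] = (00001110001)·(11011010101) mod 2 = 0+0+0+0+1+0+1+0+0+0+1 mod 2 = 1
  c[1] = d·G[:,1] = (00001110001)·(10110110011) mod 2 = 0+0+0+0+0+1+1+0+0+0+1 mod 2 = 1
  c[2] = d·G[:,2] = (00001110001)·(10000000000) mod 2 = 0+0+0+0+0+0+0+0+0+0+0 mod 2 = 0
  c[3] = d·G[:,3] = (00001110001)·(01110001111) mod 2 = 0+0+0+0+0+0+0+0+0+0+1 mod 2 = 1
  c[4] = d·G[:,4] = (00001110001)·(01000000000) mod 2 = 0+0+0+0+0+0+0+0+0+0+0 mod 2 = 0
  c[5] = d·G[:,5] = (00001110001)·(00100000000) mod 2 = 0+0+0+0+0+0+0+0+0+0+0 mod 2 = 0
  c[6] = d·G[:,6] = (00001110001)·(00010000000) mod 2 = 0+0+0+0+0+0+0+0+0+0+0 mod 2 = 0
  c[7] = d·G[:,7] = (00001110001)·(00001111111) mod 2 = 0+0+0+0+1+1+1+0+0+0+1 mod 2 = 0
  c[8] = d·G[:,8] = (00001110001)·(00001000000) mod 2 = 0+0+0+0+1+0+0+0+0+0+0 mod 2 = 1
  c[9] = d·G[:,9] = (00001110001)·(00000100000) mod 2 = 0+0+0+0+0+1+0+0+0+0+0 mod 2 = 1
  c[10] = d·G[:,10] = (00001110001)·(00000010000) mod 2 = 0+0+0+0+0+0+1+0+0+0+0 mod 2 = 1
  c[11] = d·G[:,11] = (00001110001)·(00000001000) mod 2 = 0+0+0+0+0+0+0+0+0+0+0 mod 2 = 0
  c[12] = d·G[:,12] = (00001110001)·(00000000100) mod 2 = 0+0+0+0+0+0+0+0+0+0+0 mod 2 = 0
  c[13] = d·G[:,13] = (00001110001)·(00000000010) mod 2 = 0+0+0+0+0+0+0+0+0+0+0 mod 2 = 0
  c[14] = d·G[:,14] = (00001110001)·(00000000001) mod 2 = 0+0+0+0+0+0+0+0+0+0+1 mod 2 = 1
Codeword = 110100001110001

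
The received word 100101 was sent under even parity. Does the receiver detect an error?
Sum of received bits: 1+0+0+1+0+1 = 3; 3 mod 2 = 1. Result is 1 ≠ 0 → error detected.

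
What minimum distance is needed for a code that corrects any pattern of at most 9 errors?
Correcting t errors requires d_min ≥ 2t + 1 = 2·9 + 1 = 19.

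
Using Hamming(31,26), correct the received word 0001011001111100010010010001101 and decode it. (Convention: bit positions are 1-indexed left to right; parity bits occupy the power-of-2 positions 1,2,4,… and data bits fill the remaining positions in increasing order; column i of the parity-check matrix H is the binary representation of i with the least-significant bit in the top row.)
Syndrome s = H · r^T (mod 2), r = 0001011001111100010010010001101:
  s[0] = (1010101010101010101010101010101)·(0001011001111100010010010001101) mod 2 = 0+0+0+0+0+0+1+0+0+0+1+0+1+0+0+0+0+0+0+0+1+0+0+0+0+0+0+0+1+0+1 mod 2 = 0
  s[1] = (0110011001100110011001100110011)·(0001011001111100010010010001101) mod 2 = 0+0+0+0+0+1+1+0+0+1+1+0+0+1+0+0+0+1+0+0+0+0+0+0+0+0+0+0+0+0+1 mod 2 = 1
  s[2] = (0001111000011110000111100001111)·(0001011001111100010010010001101) mod 2 = 0+0+0+1+0+1+1+0+0+0+0+1+1+1+0+0+0+0+0+0+1+0+0+0+0+0+0+1+1+0+1 mod 2 = 0
  s[3] = (0000000111111110000000011111111)·(0001011001111100010010010001101) mod 2 = 0+0+0+0+0+0+0+0+0+1+1+1+1+1+0+0+0+0+0+0+0+0+0+1+0+0+0+1+1+0+1 mod 2 = 1
  s[4] = (0000000000000001111111111111111)·(0001011001111100010010010001101) mod 2 = 0+0+0+0+0+0+0+0+0+0+0+0+0+0+0+0+0+1+0+0+1+0+0+1+0+0+0+1+1+0+1 mod 2 = 0
Syndrome = 01010
Column 10 of H equals this syndrome → error at bit 10 (1-indexed).
Flip bit 10: 0001011001111100010010010001101 → 0001011000111100010010010001101
Extract data bits at positions {3,5,6,7,9,10,11,12,13,14,15,17,18,19,20,21,22,23,24,25,26,27,28,29,30,31}: 00110011110010010010001101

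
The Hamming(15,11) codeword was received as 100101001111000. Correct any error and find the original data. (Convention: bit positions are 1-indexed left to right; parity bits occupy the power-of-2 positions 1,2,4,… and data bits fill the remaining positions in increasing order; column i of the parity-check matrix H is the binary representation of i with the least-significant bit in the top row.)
Syndrome s = H · r^T (mod 2), r = 100101001111000:
  s[0] = (101010101010101)·(100101001111000) mod 2 = 1+0+0+0+0+0+0+0+1+0+1+0+0+0+0 mod 2 = 1
  s[1] = (011001100110011)·(100101001111000) mod 2 = 0+0+0+0+0+1+0+0+0+1+1+0+0+0+0 mod 2 = 1
  s[2] = (000111100001111)·(100101001111000) mod 2 = 0+0+0+1+0+1+0+0+0+0+0+1+0+0+0 mod 2 = 1
  s[3] = (000000011111111)·(100101001111000) mod 2 = 0+0+0+0+0+0+0+0+1+1+1+1+0+0+0 mod 2 = 0
Syndrome = 1110
Column 7 of H equals this syndrome → error at bit 7 (1-indexed).
Flip bit 7: 100101001111000 → 100101101111000
Extract data bits at positions {3,5,6,7,9,10,11,12,13,14,15}: 00111111000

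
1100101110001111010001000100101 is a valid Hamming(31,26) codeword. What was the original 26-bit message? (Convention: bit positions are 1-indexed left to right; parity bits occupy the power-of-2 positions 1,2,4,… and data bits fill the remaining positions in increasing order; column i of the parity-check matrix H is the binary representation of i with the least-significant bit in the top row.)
Parity bits occupy power-of-2 positions; data bits are at positions {3,5,6,7,9,10,11,12,13,14,15,17,18,19,20,21,22,23,24,25,26,27,28,29,30,31} (1-indexed).
Extract: c[3]=0 c[5]=1 c[6]=0 c[7]=1 c[9]=1 c[10]=0 c[11]=0 c[12]=0 c[13]=1 c[14]=1 c[15]=1 c[17]=0 c[18]=1 c[19]=0 c[20]=0 c[21]=0 c[22]=1 c[23]=0 c[24]=0 c[25]=0 c[26]=1 c[27]=0 c[28]=0 c[29]=1 c[30]=0 c[31]=1
Data = 01011000111010001000100101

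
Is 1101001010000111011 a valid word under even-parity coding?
Sum of all bits: 1+1+0+1+0+0+1+0+1+0+0+0+0+1+1+1+0+1+1 = 10; 10 mod 2 = 0. Result is 0 → valid parity.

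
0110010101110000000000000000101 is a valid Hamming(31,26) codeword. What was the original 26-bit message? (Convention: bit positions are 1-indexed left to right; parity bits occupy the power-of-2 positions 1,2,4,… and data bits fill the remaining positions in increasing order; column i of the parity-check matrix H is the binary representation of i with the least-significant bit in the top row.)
Parity bits occupy power-of-2 positions; data bits are at positions {3,5,6,7,9,10,11,12,13,14,15,17,18,19,20,21,22,23,24,25,26,27,28,29,30,31} (1-indexed).
Extract: c[3]=1 c[5]=0 c[6]=1 c[7]=0 c[9]=0 c[10]=1 c[11]=1 c[12]=1 c[13]=0 c[14]=0 c[15]=0 c[17]=0 c[18]=0 c[19]=0 c[20]=0 c[21]=0 c[22]=0 c[23]=0 c[24]=0 c[25]=0 c[26]=0 c[27]=0 c[28]=0 c[29]=1 c[30]=0 c[31]=1
Data = 10100111000000000000000101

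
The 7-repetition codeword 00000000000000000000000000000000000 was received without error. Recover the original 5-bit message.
Split into 7-bit blocks: 0000000 0000000 0000000 0000000 0000000
Data = 00000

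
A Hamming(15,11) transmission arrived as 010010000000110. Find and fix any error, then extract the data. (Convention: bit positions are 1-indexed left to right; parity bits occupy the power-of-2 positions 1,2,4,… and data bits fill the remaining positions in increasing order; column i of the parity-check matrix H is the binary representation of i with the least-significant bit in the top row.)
Syndrome s = H · r^T (mod 2), r = 010010000000110:
  s[0] = (101010101010101)·(010010000000110) mod 2 = 0+0+0+0+1+0+0+0+0+0+0+0+1+0+0 mod 2 = 0
  s[1] = (011001100110011)·(010010000000110) mod 2 = 0+1+0+0+0+0+0+0+0+0+0+0+0+1+0 mod 2 = 0
  s[2] = (000111100001111)·(010010000000110) mod 2 = 0+0+0+0+1+0+0+0+0+0+0+0+1+1+0 mod 2 = 1
  s[3] = (000000011111111)·(010010000000110) mod 2 = 0+0+0+0+0+0+0+0+0+0+0+0+1+1+0 mod 2 = 0
Syndrome = 0010
Column 4 of H equals this syndrome → error at bit 4 (1-indexed).
Flip bit 4: 010010000000110 → 010110000000110
Extract data bits at positions {3,5,6,7,9,10,11,12,13,14,15}: 01000000110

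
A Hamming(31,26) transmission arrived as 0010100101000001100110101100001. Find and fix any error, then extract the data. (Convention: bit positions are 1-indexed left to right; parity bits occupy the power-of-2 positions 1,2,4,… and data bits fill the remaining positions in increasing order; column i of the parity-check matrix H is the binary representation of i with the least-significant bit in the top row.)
Syndrome s = H · r^T (mod 2), r = 0010100101000001100110101100001:
  s[0] = (1010101010101010101010101010101)·(0010100101000001100110101100001) mod 2 = 0+0+1+0+1+0+0+0+0+0+0+0+0+0+0+0+1+0+0+0+1+0+1+0+1+0+0+0+0+0+1 mod 2 = 1
  s[1] = (0110011001100110011001100110011)·(0010100101000001100110101100001) mod 2 = 0+0+1+0+0+0+0+0+0+1+0+0+0+0+0+0+0+0+0+0+0+0+1+0+0+1+0+0+0+0+1 mod 2 = 1
  s[2] = (0001111000011110000111100001111)·(0010100101000001100110101100001) mod 2 = 0+0+0+0+1+0+0+0+0+0+0+0+0+0+0+0+0+0+0+1+1+0+1+0+0+0+0+0+0+0+1 mod 2 = 1
  s[3] = (0000000111111110000000011111111)·(0010100101000001100110101100001) mod 2 = 0+0+0+0+0+0+0+1+0+1+0+0+0+0+0+0+0+0+0+0+0+0+0+0+1+1+0+0+0+0+1 mod 2 = 1
  s[4] = (0000000000000001111111111111111)·(0010100101000001100110101100001) mod 2 = 0+0+0+0+0+0+0+0+0+0+0+0+0+0+0+1+1+0+0+1+1+0+1+0+1+1+0+0+0+0+1 mod 2 = 0
Syndrome = 11110
Column 15 of H equals this syndrome → error at bit 15 (1-indexed).
Flip bit 15: 0010100101000001100110101100001 → 0010100101000011100110101100001
Extract data bits at positions {3,5,6,7,9,10,11,12,13,14,15,17,18,19,20,21,22,23,24,25,26,27,28,29,30,31}: 11000100001100110101100001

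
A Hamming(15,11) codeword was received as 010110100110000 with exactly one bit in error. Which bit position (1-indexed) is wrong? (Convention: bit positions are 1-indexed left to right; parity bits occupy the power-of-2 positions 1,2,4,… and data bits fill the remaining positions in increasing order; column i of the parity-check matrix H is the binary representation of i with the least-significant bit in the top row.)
Syndrome s = H · r^T (mod 2), r = 010110100110000:
  s[0] = (101010101010101)·(010110100110000) mod 2 = 0+0+0+0+1+0+1+0+0+0+1+0+0+0+0 mod 2 = 1
  s[1] = (011001100110011)·(010110100110000) mod 2 = 0+1+0+0+0+0+1+0+0+1+1+0+0+0+0 mod 2 = 0
  s[2] = (000111100001111)·(010110100110000) mod 2 = 0+0+0+1+1+0+1+0+0+0+0+0+0+0+0 mod 2 = 1
  s[3] = (000000011111111)·(010110100110000) mod 2 = 0+0+0+0+0+0+0+0+0+1+1+0+0+0+0 mod 2 = 0
Syndrome = 1010
Column i of H is the binary representation of i, so the syndrome is the binary index of the flipped bit.
Read s = 1010 with s[0] as LSB: 1·2^0 + 0·2^1 + 1·2^2 + 0·2^3 = 5.
Error is at bit position 5.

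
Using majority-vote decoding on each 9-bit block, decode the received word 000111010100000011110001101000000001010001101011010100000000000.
Split into 9-bit blocks and majority-vote each:
  block 1 = 000111010: 4 ones, 5 zeros → 0
  block 2 = 100000011: 3 ones, 6 zeros → 0
  block 3 = 110001101: 5 ones, 4 zeros → 1
  block 4 = 000000001: 1 ones, 8 zeros → 0
  block 5 = 010001101: 4 ones, 5 zeros → 0
  block 6 = 011010100: 4 ones, 5 zeros → 0
  block 7 = 000000000: 0 ones, 9 zeros → 0
Decoded = 0010000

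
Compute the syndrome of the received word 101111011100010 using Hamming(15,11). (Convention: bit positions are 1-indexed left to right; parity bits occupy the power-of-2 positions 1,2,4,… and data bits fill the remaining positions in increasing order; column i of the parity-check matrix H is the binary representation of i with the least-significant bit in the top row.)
Syndrome s = H · r^T (mod 2), r = 101111011100010:
  s[0] = (101010101010101)·(101111011100010) mod 2 = 1+0+1+0+1+0+0+0+1+0+0+0+0+0+0 mod 2 = 0
  s[1] = (011001100110011)·(101111011100010) mod 2 = 0+0+1+0+0+1+0+0+0+1+0+0+0+1+0 mod 2 = 0
  s[2] = (000111100001111)·(101111011100010) mod 2 = 0+0+0+1+1+1+0+0+0+0+0+0+0+1+0 mod 2 = 0
  s[3] = (000000011111111)·(101111011100010) mod 2 = 0+0+0+0+0+0+0+1+1+1+0+0+0+1+0 mod 2 = 0
Syndrome = 0000
s = 0: no error detected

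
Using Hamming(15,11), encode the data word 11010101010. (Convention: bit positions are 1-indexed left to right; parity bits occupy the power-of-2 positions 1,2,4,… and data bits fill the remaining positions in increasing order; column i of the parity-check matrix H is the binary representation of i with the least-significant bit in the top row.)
Codeword c = d · G (mod 2), d = 11010101010:
  c[0] = d·G[:,0] = (11010101010)·(11011010101) mod 2 = 1+1+0+1+0+0+0+0+0+0+0 mod 2 = 1
  c[1] = d·G[:,1] = (11010101010)·(10110110011) mod 2 = 1+0+0+1+0+1+0+0+0+1+0 mod 2 = 0
  c[2] = d·G[:,2] = (11010101010)·(10000000000) mod 2 = 1+0+0+0+0+0+0+0+0+0+0 mod 2 = 1
  c[3] = d·G[:,3] = (11010101010)·(01110001111) mod 2 = 0+1+0+1+0+0+0+1+0+1+0 mod 2 = 0
  c[4] = d·G[:,4] = (11010101010)·(01000000000) mod 2 = 0+1+0+0+0+0+0+0+0+0+0 mod 2 = 1
  c[5] = d·G[:,5] = (11010101010)·(00100000000) mod 2 = 0+0+0+0+0+0+0+0+0+0+0 mod 2 = 0
  c[6] = d·G[:,6] = (11010101010)·(00010000000) mod 2 = 0+0+0+1+0+0+0+0+0+0+0 mod 2 = 1
  c[7] = d·G[:,7] = (11010101010)·(00001111111) mod 2 = 0+0+0+0+0+1+0+1+0+1+0 mod 2 = 1
  c[8] = d·G[:,8] = (11010101010)·(00001000000) mod 2 = 0+0+0+0+0+0+0+0+0+0+0 mod 2 = 0
  c[9] = d·G[:,9] = (11010101010)·(00000100000) mod 2 = 0+0+0+0+0+1+0+0+0+0+0 mod 2 = 1
  c[10] = d·G[:,10] = (11010101010)·(00000010000) mod 2 = 0+0+0+0+0+0+0+0+0+0+0 mod 2 = 0
  c[11] = d·G[:,11] = (11010101010)·(00000001000) mod 2 = 0+0+0+0+0+0+0+1+0+0+0 mod 2 = 1
  c[12] = d·G[:,12] = (11010101010)·(00000000100) mod 2 = 0+0+0+0+0+0+0+0+0+0+0 mod 2 = 0
  c[13] = d·G[:,13] = (11010101010)·(00000000010) mod 2 = 0+0+0+0+0+0+0+0+0+1+0 mod 2 = 1
  c[14] = d·G[:,14] = (11010101010)·(00000000001) mod 2 = 0+0+0+0+0+0+0+0+0+0+0 mod 2 = 0
Codeword = 101010110101010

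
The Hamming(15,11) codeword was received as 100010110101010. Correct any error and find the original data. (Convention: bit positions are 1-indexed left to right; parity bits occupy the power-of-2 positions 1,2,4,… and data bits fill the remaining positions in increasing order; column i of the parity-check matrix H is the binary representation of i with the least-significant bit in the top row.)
Syndrome s = H · r^T (mod 2), r = 100010110101010:
  s[0] = (101010101010101)·(100010110101010) mod 2 = 1+0+0+0+1+0+1+0+0+0+0+0+0+0+0 mod 2 = 1
  s[1] = (011001100110011)·(100010110101010) mod 2 = 0+0+0+0+0+0+1+0+0+1+0+0+0+1+0 mod 2 = 1
  s[2] = (000111100001111)·(100010110101010) mod 2 = 0+0+0+0+1+0+1+0+0+0+0+1+0+1+0 mod 2 = 0
  s[3] = (000000011111111)·(100010110101010) mod 2 = 0+0+0+0+0+0+0+1+0+1+0+1+0+1+0 mod 2 = 0
Syndrome = 1100
Column 3 of H equals this syndrome → error at bit 3 (1-indexed).
Flip bit 3: 100010110101010 → 101010110101010
Extract data bits at positions {3,5,6,7,9,10,11,12,13,14,15}: 11010101010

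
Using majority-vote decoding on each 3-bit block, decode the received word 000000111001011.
Split into 3-bit blocks and majority-vote each:
  block 1 = 000: 0 ones, 3 zeros → 0
  block 2 = 000: 0 ones, 3 zeros → 0
  block 3 = 111: 3 ones, 0 zeros → 1
  block 4 = 001: 1 ones, 2 zeros → 0
  block 5 = 011: 2 ones, 1 zeros → 1
Decoded = 00101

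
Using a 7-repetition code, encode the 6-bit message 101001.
Repeat each bit 7× and concatenate:
1→1111111  0→0000000  1→1111111  0→0000000  0→0000000  1→1111111
Codeword = 111111100000001111111000000000000001111111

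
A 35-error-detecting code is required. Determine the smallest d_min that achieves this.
Detecting e errors requires d_min ≥ e + 1 = 35 + 1 = 36.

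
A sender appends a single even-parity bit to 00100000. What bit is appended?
Sum of data bits: 0+0+1+0+0+0+0+0 = 1.
1 mod 2 = 1, so parity bit = 1.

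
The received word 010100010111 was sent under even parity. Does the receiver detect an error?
Sum of received bits: 0+1+0+1+0+0+0+1+0+1+1+1 = 6; 6 mod 2 = 0. Result is 0 → no error detected.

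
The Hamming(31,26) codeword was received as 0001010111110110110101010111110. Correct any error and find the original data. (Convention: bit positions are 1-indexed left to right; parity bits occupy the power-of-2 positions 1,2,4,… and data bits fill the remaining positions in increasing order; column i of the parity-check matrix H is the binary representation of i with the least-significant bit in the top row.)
Syndrome s = H · r^T (mod 2), r = 0001010111110110110101010111110:
  s[0] = (1010101010101010101010101010101)·(0001010111110110110101010111110) mod 2 = 0+0+0+0+0+0+0+0+1+0+1+0+0+0+1+0+1+0+0+0+0+0+0+0+0+0+1+0+1+0+0 mod 2 = 0
  s[1] = (0110011001100110011001100110011)·(0001010111110110110101010111110) mod 2 = 0+0+0+0+0+1+0+0+0+1+1+0+0+1+1+0+0+1+0+0+0+1+0+0+0+1+1+0+0+1+0 mod 2 = 0
  s[2] = (0001111000011110000111100001111)·(0001010111110110110101010111110) mod 2 = 0+0+0+1+0+1+0+0+0+0+0+1+0+1+1+0+0+0+0+1+0+1+0+0+0+0+0+1+1+1+0 mod 2 = 0
  s[3] = (0000000111111110000000011111111)·(0001010111110110110101010111110) mod 2 = 0+0+0+0+0+0+0+1+1+1+1+1+0+1+1+0+0+0+0+0+0+0+0+1+0+1+1+1+1+1+0 mod 2 = 1
  s[4] = (0000000000000001111111111111111)·(0001010111110110110101010111110) mod 2 = 0+0+0+0+0+0+0+0+0+0+0+0+0+0+0+0+1+1+0+1+0+1+0+1+0+1+1+1+1+1+0 mod 2 = 0
Syndrome = 00010
Column 8 of H equals this syndrome → error at bit 8 (1-indexed).
Flip bit 8: 0001010111110110110101010111110 → 0001010011110110110101010111110
Extract data bits at positions {3,5,6,7,9,10,11,12,13,14,15,17,18,19,20,21,22,23,24,25,26,27,28,29,30,31}: 00101111011110101010111110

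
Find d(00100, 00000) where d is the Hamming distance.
XOR = 00100, count of 1s = 1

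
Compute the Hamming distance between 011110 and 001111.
XOR = 010001, count of 1s = 2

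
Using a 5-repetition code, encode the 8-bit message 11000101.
Repeat each bit 5× and concatenate:
1→11111  1→11111  0→00000  0→00000  0→00000  1→11111  0→00000  1→11111
Codeword = 1111111111000000000000000111110000011111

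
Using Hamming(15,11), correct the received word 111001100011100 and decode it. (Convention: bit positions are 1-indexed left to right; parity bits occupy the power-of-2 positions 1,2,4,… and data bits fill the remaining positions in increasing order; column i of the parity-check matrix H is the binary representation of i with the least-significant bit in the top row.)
Syndrome s = H · r^T (mod 2), r = 111001100011100:
  s[0] = (101010101010101)·(111001100011100) mod 2 = 1+0+1+0+0+0+1+0+0+0+1+0+1+0+0 mod 2 = 1
  s[1] = (011001100110011)·(111001100011100) mod 2 = 0+1+1+0+0+1+1+0+0+0+1+0+0+0+0 mod 2 = 1
  s[2] = (000111100001111)·(111001100011100) mod 2 = 0+0+0+0+0+1+1+0+0+0+0+1+1+0+0 mod 2 = 0
  s[3] = (000000011111111)·(111001100011100) mod 2 = 0+0+0+0+0+0+0+0+0+0+1+1+1+0+0 mod 2 = 1
Syndrome = 1101
Column 11 of H equals this syndrome → error at bit 11 (1-indexed).
Flip bit 11: 111001100011100 → 111001100001100
Extract data bits at positions {3,5,6,7,9,10,11,12,13,14,15}: 10110001100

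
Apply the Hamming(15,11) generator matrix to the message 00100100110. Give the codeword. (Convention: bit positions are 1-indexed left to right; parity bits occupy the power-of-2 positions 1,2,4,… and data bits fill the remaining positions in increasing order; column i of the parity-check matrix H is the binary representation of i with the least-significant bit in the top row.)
Codeword c = d · G (mod 2), d = 00100100110:
  c[0] = d·G[:,0] = (00100100110)·(11011010101) mod 2 = 0+0+0+0+0+0+0+0+1+0+0 mod 2 = 1
  c[1] = d·G[:,1] = (00100100110)·(10110110011) mod 2 = 0+0+1+0+0+1+0+0+0+1+0 mod 2 = 1
  c[2] = d·G[:,2] = (00100100110)·(10000000000) mod 2 = 0+0+0+0+0+0+0+0+0+0+0 mod 2 = 0
  c[3] = d·G[:,3] = (00100100110)·(01110001111) mod 2 = 0+0+1+0+0+0+0+0+1+1+0 mod 2 = 1
  c[4] = d·G[:,4] = (00100100110)·(01000000000) mod 2 = 0+0+0+0+0+0+0+0+0+0+0 mod 2 = 0
  c[5] = d·G[:,5] = (00100100110)·(00100000000) mod 2 = 0+0+1+0+0+0+0+0+0+0+0 mod 2 = 1
  c[6] = d·G[:,6] = (00100100110)·(00010000000) mod 2 = 0+0+0+0+0+0+0+0+0+0+0 mod 2 = 0
  c[7] = d·G[:,7] = (00100100110)·(00001111111) mod 2 = 0+0+0+0+0+1+0+0+1+1+0 mod 2 = 1
  c[8] = d·G[:,8] = (00100100110)·(00001000000) mod 2 = 0+0+0+0+0+0+0+0+0+0+0 mod 2 = 0
  c[9] = d·G[:,9] = (00100100110)·(00000100000) mod 2 = 0+0+0+0+0+1+0+0+0+0+0 mod 2 = 1
  c[10] = d·G[:,10] = (00100100110)·(00000010000) mod 2 = 0+0+0+0+0+0+0+0+0+0+0 mod 2 = 0
  c[11] = d·G[:,11] = (00100100110)·(00000001000) mod 2 = 0+0+0+0+0+0+0+0+0+0+0 mod 2 = 0
  c[12] = d·G[:,12] = (00100100110)·(00000000100) mod 2 = 0+0+0+0+0+0+0+0+1+0+0 mod 2 = 1
  c[13] = d·G[:,13] = (00100100110)·(00000000010) mod 2 = 0+0+0+0+0+0+0+0+0+1+0 mod 2 = 1
  c[14] = d·G[:,14] = (00100100110)·(00000000001) mod 2 = 0+0+0+0+0+0+0+0+0+0+0 mod 2 = 0
Codeword = 110101010100110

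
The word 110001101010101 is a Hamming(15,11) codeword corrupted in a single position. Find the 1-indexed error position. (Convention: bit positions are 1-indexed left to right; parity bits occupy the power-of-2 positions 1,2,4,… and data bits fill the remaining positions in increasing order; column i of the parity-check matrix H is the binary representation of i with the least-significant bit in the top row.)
Syndrome s = H · r^T (mod 2), r = 110001101010101:
  s[0] = (101010101010101)·(110001101010101) mod 2 = 1+0+0+0+0+0+1+0+1+0+1+0+1+0+1 mod 2 = 0
  s[1] = (011001100110011)·(110001101010101) mod 2 = 0+1+0+0+0+1+1+0+0+0+1+0+0+0+1 mod 2 = 1
  s[2] = (000111100001111)·(110001101010101) mod 2 = 0+0+0+0+0+1+1+0+0+0+0+0+1+0+1 mod 2 = 0
  s[3] = (000000011111111)·(110001101010101) mod 2 = 0+0+0+0+0+0+0+0+1+0+1+0+1+0+1 mod 2 = 0
Syndrome = 0100
Column i of H is the binary representation of i, so the syndrome is the binary index of the flipped bit.
Read s = 0100 with s[0] as LSB: 0·2^0 + 1·2^1 + 0·2^2 + 0·2^3 = 2.
Error is at bit position 2.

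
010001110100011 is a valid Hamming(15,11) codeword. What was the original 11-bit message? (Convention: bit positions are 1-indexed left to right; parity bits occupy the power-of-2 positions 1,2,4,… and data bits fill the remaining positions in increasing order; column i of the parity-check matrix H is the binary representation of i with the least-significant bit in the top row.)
Parity bits occupy power-of-2 positions; data bits are at positions {3,5,6,7,9,10,11,12,13,14,15} (1-indexed).
Extract: c[3]=0 c[5]=0 c[6]=1 c[7]=1 c[9]=0 c[10]=1 c[11]=0 c[12]=0 c[13]=0 c[14]=1 c[15]=1
Data = 00110100011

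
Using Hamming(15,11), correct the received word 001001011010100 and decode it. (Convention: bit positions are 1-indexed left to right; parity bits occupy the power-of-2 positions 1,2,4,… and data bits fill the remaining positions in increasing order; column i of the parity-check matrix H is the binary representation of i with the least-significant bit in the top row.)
Syndrome s = H · r^T (mod 2), r = 001001011010100:
  s[0] = (101010101010101)·(001001011010100) mod 2 = 0+0+1+0+0+0+0+0+1+0+1+0+1+0+0 mod 2 = 0
  s[1] = (011001100110011)·(001001011010100) mod 2 = 0+0+1+0+0+1+0+0+0+0+1+0+0+0+0 mod 2 = 1
  s[2] = (000111100001111)·(001001011010100) mod 2 = 0+0+0+0+0+1+0+0+0+0+0+0+1+0+0 mod 2 = 0
  s[3] = (000000011111111)·(001001011010100) mod 2 = 0+0+0+0+0+0+0+1+1+0+1+0+1+0+0 mod 2 = 0
Syndrome = 0100
Column 2 of H equals this syndrome → error at bit 2 (1-indexed).
Flip bit 2: 001001011010100 → 011001011010100
Extract data bits at positions {3,5,6,7,9,10,11,12,13,14,15}: 10101010100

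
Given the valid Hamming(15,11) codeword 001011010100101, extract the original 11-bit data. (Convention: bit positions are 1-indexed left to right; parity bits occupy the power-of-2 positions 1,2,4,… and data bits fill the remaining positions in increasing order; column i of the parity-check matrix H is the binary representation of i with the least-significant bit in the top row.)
Parity bits occupy power-of-2 positions; data bits are at positions {3,5,6,7,9,10,11,12,13,14,15} (1-indexed).
Extract: c[3]=1 c[5]=1 c[6]=1 c[7]=0 c[9]=0 c[10]=1 c[11]=0 c[12]=0 c[13]=1 c[14]=0 c[15]=1
Data = 11100100101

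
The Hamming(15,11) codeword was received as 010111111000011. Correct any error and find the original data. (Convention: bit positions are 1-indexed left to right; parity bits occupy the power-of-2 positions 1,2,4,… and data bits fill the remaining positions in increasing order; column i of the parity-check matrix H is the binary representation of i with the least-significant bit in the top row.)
Syndrome s = H · r^T (mod 2), r = 010111111000011:
  s[0] = (101010101010101)·(010111111000011) mod 2 = 0+0+0+0+1+0+1+0+1+0+0+0+0+0+1 mod 2 = 0
  s[1] = (011001100110011)·(010111111000011) mod 2 = 0+1+0+0+0+1+1+0+0+0+0+0+0+1+1 mod 2 = 1
  s[2] = (000111100001111)·(010111111000011) mod 2 = 0+0+0+1+1+1+1+0+0+0+0+0+0+1+1 mod 2 = 0
  s[3] = (000000011111111)·(010111111000011) mod 2 = 0+0+0+0+0+0+0+1+1+0+0+0+0+1+1 mod 2 = 0
Syndrome = 0100
Column 2 of H equals this syndrome → error at bit 2 (1-indexed).
Flip bit 2: 010111111000011 → 000111111000011
Extract data bits at positions {3,5,6,7,9,10,11,12,13,14,15}: 01111000011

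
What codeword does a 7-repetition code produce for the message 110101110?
Repeat each bit 7× and concatenate:
1→1111111  1→1111111  0→0000000  1→1111111  0→0000000  1→1111111  1→1111111  1→1111111  0→0000000
Codeword = 111111111111110000000111111100000001111111111111111111110000000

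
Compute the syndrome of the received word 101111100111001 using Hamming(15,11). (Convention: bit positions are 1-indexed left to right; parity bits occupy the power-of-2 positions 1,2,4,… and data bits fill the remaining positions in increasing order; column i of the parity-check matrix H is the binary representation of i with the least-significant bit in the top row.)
Syndrome s = H · r^T (mod 2), r = 101111100111001:
  s[0] = (101010101010101)·(101111100111001) mod 2 = 1+0+1+0+1+0+1+0+0+0+1+0+0+0+1 mod 2 = 0
  s[1] = (011001100110011)·(101111100111001) mod 2 = 0+0+1+0+0+1+1+0+0+1+1+0+0+0+1 mod 2 = 0
  s[2] = (000111100001111)·(101111100111001) mod 2 = 0+0+0+1+1+1+1+0+0+0+0+1+0+0+1 mod 2 = 0
  s[3] = (000000011111111)·(101111100111001) mod 2 = 0+0+0+0+0+0+0+0+0+1+1+1+0+0+1 mod 2 = 0
Syndrome = 0000
s = 0: no error detected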